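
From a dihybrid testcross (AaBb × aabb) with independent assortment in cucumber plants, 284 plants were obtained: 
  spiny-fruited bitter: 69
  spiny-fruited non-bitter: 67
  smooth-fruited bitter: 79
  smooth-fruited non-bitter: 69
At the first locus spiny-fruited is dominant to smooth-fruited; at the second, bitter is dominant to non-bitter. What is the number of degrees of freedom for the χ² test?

A dihybrid testcross with independent assortment gives a 1:1:1:1 ratio.
A goodness-of-fit test with 4 phenotype classes has df = 4 − 1 = 3.

3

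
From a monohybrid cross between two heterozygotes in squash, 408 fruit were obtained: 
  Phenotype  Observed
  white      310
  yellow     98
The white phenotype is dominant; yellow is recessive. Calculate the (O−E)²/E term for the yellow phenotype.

0.157

For a monohybrid cross between heterozygotes with complete dominance, the expected phenotypic ratio is 3:1.
Expected counts for N = 408 under a 3:1 ratio (total parts = 4):
  white: 408 × 3/4 = 306
  yellow: 408 × 1/4 = 102
Contribution of yellow: (98 − 102)² / 102 = 0.1569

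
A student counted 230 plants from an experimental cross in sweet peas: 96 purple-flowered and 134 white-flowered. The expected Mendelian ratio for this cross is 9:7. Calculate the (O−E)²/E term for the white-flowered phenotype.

Expected counts for N = 230 under a 9:7 ratio (total parts = 16):
  purple-flowered: 230 × 9/16 = 129.375
  white-flowered: 230 × 7/16 = 100.625
Contribution of white-flowered: (134 − 100.625)² / 100.625 = 11.0697

11.070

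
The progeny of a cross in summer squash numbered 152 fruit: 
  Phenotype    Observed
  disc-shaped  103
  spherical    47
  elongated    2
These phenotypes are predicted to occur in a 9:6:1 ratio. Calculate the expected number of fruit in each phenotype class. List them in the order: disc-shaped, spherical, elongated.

Expected counts for N = 152 under a 9:6:1 ratio (total parts = 16):
  disc-shaped: 152 × 9/16 = 85.5
  spherical: 152 × 6/16 = 57
  elongated: 152 × 1/16 = 9.5

85.5, 57, 9.5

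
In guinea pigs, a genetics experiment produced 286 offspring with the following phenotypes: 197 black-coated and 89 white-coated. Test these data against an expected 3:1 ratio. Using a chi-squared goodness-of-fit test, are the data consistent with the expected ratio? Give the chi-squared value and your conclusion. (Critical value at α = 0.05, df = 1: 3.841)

5.711; not consistent

Expected counts for N = 286 under a 3:1 ratio (total parts = 4):
  black-coated: 286 × 3/4 = 214.5
  white-coated: 286 × 1/4 = 71.5
χ² = Σ (O − E)² / E
  black-coated: (197 − 214.5)² / 214.5 = 1.4277
  white-coated: (89 − 71.5)² / 71.5 = 4.2832
χ² = 1.4277 + 4.2832 = 5.7109 ≈ 5.711
Degrees of freedom = 2 − 1 = 1; critical value at α = 0.05 is 3.841.
Since 5.711 > 3.841, we reject the null hypothesis — the data do not fit the 3:1 ratio.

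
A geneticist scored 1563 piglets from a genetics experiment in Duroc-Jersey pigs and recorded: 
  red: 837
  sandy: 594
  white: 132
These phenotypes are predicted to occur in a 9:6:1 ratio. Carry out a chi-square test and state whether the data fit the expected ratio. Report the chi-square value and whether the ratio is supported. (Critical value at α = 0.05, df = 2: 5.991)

The 9:6:1 ratio has 16 parts, so with N = 1563 the expected counts are:
  red: 1563 × 9/16 = 879.1875
  sandy: 1563 × 6/16 = 586.125
  white: 1563 × 1/16 = 97.6875
χ² = Σ (O − E)² / E
  red: (837 − 879.1875)² / 879.1875 = 2.0244
  sandy: (594 − 586.125)² / 586.125 = 0.1058
  white: (132 − 97.6875)² / 97.6875 = 12.0522
χ² = 2.0244 + 0.1058 + 12.0522 = 14.1824 ≈ 14.182
Degrees of freedom = 3 − 1 = 2; critical value at α = 0.05 is 5.991.
Since 14.182 > 5.991, we reject the null hypothesis — the data do not fit the 9:6:1 ratio.

14.182; not consistent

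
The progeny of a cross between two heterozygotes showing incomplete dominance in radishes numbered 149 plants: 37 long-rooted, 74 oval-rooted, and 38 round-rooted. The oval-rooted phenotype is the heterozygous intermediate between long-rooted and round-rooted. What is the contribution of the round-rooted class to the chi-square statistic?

With incomplete dominance, a heterozygote × heterozygote cross gives a 1:2:1 phenotypic ratio.
The 1:2:1 ratio has 4 parts, so with N = 149 the expected counts are:
  long-rooted: 149 × 1/4 = 37.25
  oval-rooted: 149 × 2/4 = 74.5
  round-rooted: 149 × 1/4 = 37.25
Contribution of round-rooted: (38 − 37.25)² / 37.25 = 0.0151

0.015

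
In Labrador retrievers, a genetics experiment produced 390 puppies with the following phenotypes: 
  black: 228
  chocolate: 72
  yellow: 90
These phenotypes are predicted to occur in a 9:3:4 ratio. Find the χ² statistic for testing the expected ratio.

The 9:3:4 ratio has 16 parts, so with N = 390 the expected counts are:
  black: 390 × 9/16 = 219.375
  chocolate: 390 × 3/16 = 73.125
  yellow: 390 × 4/16 = 97.5
χ² = Σ (O − E)² / E
  black: (228 − 219.375)² / 219.375 = 0.3391
  chocolate: (72 − 73.125)² / 73.125 = 0.0173
  yellow: (90 − 97.5)² / 97.5 = 0.5769
χ² = 0.3391 + 0.0173 + 0.5769 = 0.9333 ≈ 0.933

0.933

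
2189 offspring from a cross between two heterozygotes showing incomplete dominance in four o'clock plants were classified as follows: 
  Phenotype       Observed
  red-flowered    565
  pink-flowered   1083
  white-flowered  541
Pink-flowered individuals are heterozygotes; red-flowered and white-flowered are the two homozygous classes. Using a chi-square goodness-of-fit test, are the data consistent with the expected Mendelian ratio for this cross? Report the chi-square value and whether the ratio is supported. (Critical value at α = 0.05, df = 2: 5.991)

With incomplete dominance, a heterozygote × heterozygote cross gives a 1:2:1 phenotypic ratio.
Expected counts for N = 2189 under a 1:2:1 ratio (total parts = 4):
  red-flowered: 2189 × 1/4 = 547.25
  pink-flowered: 2189 × 2/4 = 1094.5
  white-flowered: 2189 × 1/4 = 547.25
χ² = Σ (O − E)² / E
  red-flowered: (565 − 547.25)² / 547.25 = 0.5757
  pink-flowered: (1083 − 1094.5)² / 1094.5 = 0.1208
  white-flowered: (541 − 547.25)² / 547.25 = 0.0714
χ² = 0.5757 + 0.1208 + 0.0714 = 0.7679 ≈ 0.768
Degrees of freedom = 3 − 1 = 2; critical value at α = 0.05 is 5.991.
Since 0.768 < 5.991, we fail to reject the null hypothesis — the data are consistent with the 1:2:1 ratio.

0.768; consistent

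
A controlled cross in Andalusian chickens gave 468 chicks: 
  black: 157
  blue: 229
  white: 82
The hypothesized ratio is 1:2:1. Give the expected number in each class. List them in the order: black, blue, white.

117, 234, 117

Expected counts for N = 468 under a 1:2:1 ratio (total parts = 4):
  black: 468 × 1/4 = 117
  blue: 468 × 2/4 = 234
  white: 468 × 1/4 = 117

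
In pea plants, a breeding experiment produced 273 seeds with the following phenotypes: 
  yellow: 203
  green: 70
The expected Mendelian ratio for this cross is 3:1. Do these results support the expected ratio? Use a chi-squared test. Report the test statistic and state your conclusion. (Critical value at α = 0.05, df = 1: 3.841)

0.060; consistent

The 3:1 ratio has 4 parts, so with N = 273 the expected counts are:
  yellow: 273 × 3/4 = 204.75
  green: 273 × 1/4 = 68.25
χ² = Σ (O − E)² / E
  yellow: (203 − 204.75)² / 204.75 = 0.0150
  green: (70 − 68.25)² / 68.25 = 0.0449
χ² = 0.0150 + 0.0449 = 0.0599 ≈ 0.060
Degrees of freedom = 2 − 1 = 1; critical value at α = 0.05 is 3.841.
Since 0.060 < 3.841, we fail to reject the null hypothesis — the data are consistent with the 3:1 ratio.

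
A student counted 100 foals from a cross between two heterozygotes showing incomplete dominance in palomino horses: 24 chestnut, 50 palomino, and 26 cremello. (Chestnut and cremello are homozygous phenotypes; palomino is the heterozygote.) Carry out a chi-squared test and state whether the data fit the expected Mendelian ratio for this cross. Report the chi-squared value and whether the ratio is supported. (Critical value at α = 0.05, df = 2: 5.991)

With incomplete dominance, a heterozygote × heterozygote cross gives a 1:2:1 phenotypic ratio.
Under the 1:2:1 hypothesis (Σ ratio = 4, N = 100):
  chestnut: 100 × 1/4 = 25
  palomino: 100 × 2/4 = 50
  cremello: 100 × 1/4 = 25
χ² = Σ (O − E)² / E
  chestnut: (24 − 25)² / 25 = 0.0400
  palomino: (50 − 50)² / 50 = 0.0000
  cremello: (26 − 25)² / 25 = 0.0400
χ² = 0.0400 + 0.0000 + 0.0400 = 0.080
Degrees of freedom = 3 − 1 = 2; critical value at α = 0.05 is 5.991.
Since 0.080 < 5.991, we fail to reject the null hypothesis — the data are consistent with the 1:2:1 ratio.

0.080; consistent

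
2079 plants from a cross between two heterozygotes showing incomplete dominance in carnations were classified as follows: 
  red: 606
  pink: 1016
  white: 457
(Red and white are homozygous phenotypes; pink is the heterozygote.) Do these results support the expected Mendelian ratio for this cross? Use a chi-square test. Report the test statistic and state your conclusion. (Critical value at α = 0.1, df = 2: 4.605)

22.420; not consistent

With incomplete dominance, a heterozygote × heterozygote cross gives a 1:2:1 phenotypic ratio.
The 1:2:1 ratio has 4 parts, so with N = 2079 the expected counts are:
  red: 2079 × 1/4 = 519.75
  pink: 2079 × 2/4 = 1039.5
  white: 2079 × 1/4 = 519.75
χ² = Σ (O − E)² / E
  red: (606 − 519.75)² / 519.75 = 14.3128
  pink: (1016 − 1039.5)² / 1039.5 = 0.5313
  white: (457 − 519.75)² / 519.75 = 7.5759
χ² = 14.3128 + 0.5313 + 7.5759 = 22.420
Degrees of freedom = 3 − 1 = 2; critical value at α = 0.1 is 4.605.
Since 22.420 > 4.605, we reject the null hypothesis — the data do not fit the 1:2:1 ratio.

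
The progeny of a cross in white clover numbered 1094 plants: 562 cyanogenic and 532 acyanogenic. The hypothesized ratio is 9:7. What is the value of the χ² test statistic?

10.582

Total ratio parts = 16. Expected numbers out of 1094:
  cyanogenic: 1094 × 9/16 = 615.375
  acyanogenic: 1094 × 7/16 = 478.625
χ² = Σ (O − E)² / E
  cyanogenic: (562 − 615.375)² / 615.375 = 4.6295
  acyanogenic: (532 − 478.625)² / 478.625 = 5.9522
χ² = 4.6295 + 5.9522 = 10.5817 ≈ 10.582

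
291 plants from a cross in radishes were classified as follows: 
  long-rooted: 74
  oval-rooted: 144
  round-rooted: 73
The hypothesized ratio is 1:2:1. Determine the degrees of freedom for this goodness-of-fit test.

2

A goodness-of-fit test with 3 phenotype classes has df = 3 − 1 = 2.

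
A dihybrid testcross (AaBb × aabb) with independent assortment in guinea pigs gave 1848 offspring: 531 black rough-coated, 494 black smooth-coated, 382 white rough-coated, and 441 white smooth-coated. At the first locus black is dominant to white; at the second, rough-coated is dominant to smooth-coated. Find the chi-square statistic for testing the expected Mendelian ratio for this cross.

A dihybrid testcross with independent assortment gives a 1:1:1:1 ratio.
Under the 1:1:1:1 hypothesis (Σ ratio = 4, N = 1848):
  black rough-coated: 1848 × 1/4 = 462
  black smooth-coated: 1848 × 1/4 = 462
  white rough-coated: 1848 × 1/4 = 462
  white smooth-coated: 1848 × 1/4 = 462
χ² = Σ (O − E)² / E
  black rough-coated: (531 − 462)² / 462 = 10.3052
  black smooth-coated: (494 − 462)² / 462 = 2.2165
  white rough-coated: (382 − 462)² / 462 = 13.8528
  white smooth-coated: (441 − 462)² / 462 = 0.9545
χ² = 10.3052 + 2.2165 + 13.8528 + 0.9545 = 27.329

27.329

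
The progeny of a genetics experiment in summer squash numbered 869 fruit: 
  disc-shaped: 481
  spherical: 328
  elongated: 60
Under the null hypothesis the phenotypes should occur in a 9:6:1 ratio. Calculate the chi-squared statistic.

Total ratio parts = 16. Expected numbers out of 869:
  disc-shaped: 869 × 9/16 = 488.8125
  spherical: 869 × 6/16 = 325.875
  elongated: 869 × 1/16 = 54.3125
χ² = Σ (O − E)² / E
  disc-shaped: (481 − 488.8125)² / 488.8125 = 0.1249
  spherical: (328 − 325.875)² / 325.875 = 0.0139
  elongated: (60 − 54.3125)² / 54.3125 = 0.5956
χ² = 0.1249 + 0.0139 + 0.5956 = 0.7344 ≈ 0.734

0.734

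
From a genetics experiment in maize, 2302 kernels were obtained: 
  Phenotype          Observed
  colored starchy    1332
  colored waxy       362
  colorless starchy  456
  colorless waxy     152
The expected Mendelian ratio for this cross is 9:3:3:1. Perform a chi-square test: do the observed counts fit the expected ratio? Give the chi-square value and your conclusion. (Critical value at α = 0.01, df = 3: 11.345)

14.131; not consistent

Total ratio parts = 16. Expected numbers out of 2302:
  colored starchy: 2302 × 9/16 = 1294.875
  colored waxy: 2302 × 3/16 = 431.625
  colorless starchy: 2302 × 3/16 = 431.625
  colorless waxy: 2302 × 1/16 = 143.875
χ² = Σ (O − E)² / E
  colored starchy: (1332 − 1294.875)² / 1294.875 = 1.0644
  colored waxy: (362 − 431.625)² / 431.625 = 11.2311
  colorless starchy: (456 − 431.625)² / 431.625 = 1.3765
  colorless waxy: (152 − 143.875)² / 143.875 = 0.4588
χ² = 1.0644 + 11.2311 + 1.3765 + 0.4588 = 14.1308 ≈ 14.131
Degrees of freedom = 4 − 1 = 3; critical value at α = 0.01 is 11.345.
Since 14.131 > 11.345, we reject the null hypothesis — the data do not fit the 9:3:3:1 ratio.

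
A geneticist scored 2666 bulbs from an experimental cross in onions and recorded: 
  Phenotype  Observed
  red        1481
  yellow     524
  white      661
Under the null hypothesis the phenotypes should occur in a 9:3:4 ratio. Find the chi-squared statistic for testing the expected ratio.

1.441

Under the 9:3:4 hypothesis (Σ ratio = 16, N = 2666):
  red: 2666 × 9/16 = 1499.625
  yellow: 2666 × 3/16 = 499.875
  white: 2666 × 4/16 = 666.5
χ² = Σ (O − E)² / E
  red: (1481 − 1499.625)² / 1499.625 = 0.2313
  yellow: (524 − 499.875)² / 499.875 = 1.1643
  white: (661 − 666.5)² / 666.5 = 0.0454
χ² = 0.2313 + 1.1643 + 0.0454 = 1.441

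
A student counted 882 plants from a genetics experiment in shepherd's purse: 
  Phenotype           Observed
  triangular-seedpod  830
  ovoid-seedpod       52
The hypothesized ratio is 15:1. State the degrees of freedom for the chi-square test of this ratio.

A goodness-of-fit test with 2 phenotype classes has df = 2 − 1 = 1.

1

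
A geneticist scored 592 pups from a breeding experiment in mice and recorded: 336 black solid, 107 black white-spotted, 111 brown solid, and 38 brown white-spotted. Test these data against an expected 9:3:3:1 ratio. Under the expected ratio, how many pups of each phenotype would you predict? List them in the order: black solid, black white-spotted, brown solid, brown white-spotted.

Expected counts for N = 592 under a 9:3:3:1 ratio (total parts = 16):
  black solid: 592 × 9/16 = 333
  black white-spotted: 592 × 3/16 = 111
  brown solid: 592 × 3/16 = 111
  brown white-spotted: 592 × 1/16 = 37

333, 111, 111, 37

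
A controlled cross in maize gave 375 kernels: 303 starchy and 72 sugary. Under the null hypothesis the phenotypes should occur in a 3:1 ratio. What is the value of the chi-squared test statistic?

The 3:1 ratio has 4 parts, so with N = 375 the expected counts are:
  starchy: 375 × 3/4 = 281.25
  sugary: 375 × 1/4 = 93.75
χ² = Σ (O − E)² / E
  starchy: (303 − 281.25)² / 281.25 = 1.6820
  sugary: (72 − 93.75)² / 93.75 = 5.0460
χ² = 1.6820 + 5.0460 = 6.728

6.728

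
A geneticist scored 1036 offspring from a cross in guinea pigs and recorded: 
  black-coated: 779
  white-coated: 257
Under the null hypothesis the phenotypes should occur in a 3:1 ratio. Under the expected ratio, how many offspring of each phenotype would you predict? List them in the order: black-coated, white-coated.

777, 259

Total ratio parts = 4. Expected numbers out of 1036:
  black-coated: 1036 × 3/4 = 777
  white-coated: 1036 × 1/4 = 259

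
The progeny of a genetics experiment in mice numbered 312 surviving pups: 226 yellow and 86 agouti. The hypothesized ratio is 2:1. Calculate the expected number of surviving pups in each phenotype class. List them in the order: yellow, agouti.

Expected counts for N = 312 under a 2:1 ratio (total parts = 3):
  yellow: 312 × 2/3 = 208
  agouti: 312 × 1/3 = 104

208, 104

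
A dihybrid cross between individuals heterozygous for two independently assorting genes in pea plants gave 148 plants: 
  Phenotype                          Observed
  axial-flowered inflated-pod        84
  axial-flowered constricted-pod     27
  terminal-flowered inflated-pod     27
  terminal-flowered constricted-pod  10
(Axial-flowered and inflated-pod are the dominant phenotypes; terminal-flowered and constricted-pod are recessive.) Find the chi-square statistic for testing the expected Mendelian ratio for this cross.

0.108

A dihybrid F₂ with independent assortment and complete dominance at both loci gives a 9:3:3:1 phenotypic ratio.
Total ratio parts = 16. Expected numbers out of 148:
  axial-flowered inflated-pod: 148 × 9/16 = 83.25
  axial-flowered constricted-pod: 148 × 3/16 = 27.75
  terminal-flowered inflated-pod: 148 × 3/16 = 27.75
  terminal-flowered constricted-pod: 148 × 1/16 = 9.25
χ² = Σ (O − E)² / E
  axial-flowered inflated-pod: (84 − 83.25)² / 83.25 = 0.0068
  axial-flowered constricted-pod: (27 − 27.75)² / 27.75 = 0.0203
  terminal-flowered inflated-pod: (27 − 27.75)² / 27.75 = 0.0203
  terminal-flowered constricted-pod: (10 − 9.25)² / 9.25 = 0.0608
χ² = 0.0068 + 0.0203 + 0.0203 + 0.0608 = 0.1082 ≈ 0.108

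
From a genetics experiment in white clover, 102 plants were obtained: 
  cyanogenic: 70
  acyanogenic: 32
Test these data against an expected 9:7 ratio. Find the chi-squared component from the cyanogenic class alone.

The 9:7 ratio has 16 parts, so with N = 102 the expected counts are:
  cyanogenic: 102 × 9/16 = 57.375
  acyanogenic: 102 × 7/16 = 44.625
Contribution of cyanogenic: (70 − 57.375)² / 57.375 = 2.7781

2.778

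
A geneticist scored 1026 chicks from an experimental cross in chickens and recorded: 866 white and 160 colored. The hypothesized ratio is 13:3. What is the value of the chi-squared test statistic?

Total ratio parts = 16. Expected numbers out of 1026:
  white: 1026 × 13/16 = 833.625
  colored: 1026 × 3/16 = 192.375
χ² = Σ (O − E)² / E
  white: (866 − 833.625)² / 833.625 = 1.2573
  colored: (160 − 192.375)² / 192.375 = 5.4484
χ² = 1.2573 + 5.4484 = 6.7057 ≈ 6.706

6.706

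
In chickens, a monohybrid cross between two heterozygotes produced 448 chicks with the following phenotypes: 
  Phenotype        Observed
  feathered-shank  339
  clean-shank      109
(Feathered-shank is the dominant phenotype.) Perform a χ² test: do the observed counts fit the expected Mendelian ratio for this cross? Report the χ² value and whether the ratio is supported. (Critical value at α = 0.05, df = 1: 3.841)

0.107; consistent

For a monohybrid cross between heterozygotes with complete dominance, the expected phenotypic ratio is 3:1.
The 3:1 ratio has 4 parts, so with N = 448 the expected counts are:
  feathered-shank: 448 × 3/4 = 336
  clean-shank: 448 × 1/4 = 112
χ² = Σ (O − E)² / E
  feathered-shank: (339 − 336)² / 336 = 0.0268
  clean-shank: (109 − 112)² / 112 = 0.0804
χ² = 0.0268 + 0.0804 = 0.1072 ≈ 0.107
Degrees of freedom = 2 − 1 = 1; critical value at α = 0.05 is 3.841.
Since 0.107 < 3.841, we fail to reject the null hypothesis — the data are consistent with the 3:1 ratio.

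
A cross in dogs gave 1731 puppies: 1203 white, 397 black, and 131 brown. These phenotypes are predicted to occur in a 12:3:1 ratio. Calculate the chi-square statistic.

27.966

Expected counts for N = 1731 under a 12:3:1 ratio (total parts = 16):
  white: 1731 × 12/16 = 1298.25
  black: 1731 × 3/16 = 324.5625
  brown: 1731 × 1/16 = 108.1875
χ² = Σ (O − E)² / E
  white: (1203 − 1298.25)² / 1298.25 = 6.9883
  black: (397 − 324.5625)² / 324.5625 = 16.1670
  brown: (131 − 108.1875)² / 108.1875 = 4.8103
χ² = 6.9883 + 16.1670 + 4.8103 = 27.9656 ≈ 27.966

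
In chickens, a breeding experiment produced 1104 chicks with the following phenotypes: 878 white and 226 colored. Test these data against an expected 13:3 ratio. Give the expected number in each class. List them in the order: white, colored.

897, 207

Expected counts for N = 1104 under a 13:3 ratio (total parts = 16):
  white: 1104 × 13/16 = 897
  colored: 1104 × 3/16 = 207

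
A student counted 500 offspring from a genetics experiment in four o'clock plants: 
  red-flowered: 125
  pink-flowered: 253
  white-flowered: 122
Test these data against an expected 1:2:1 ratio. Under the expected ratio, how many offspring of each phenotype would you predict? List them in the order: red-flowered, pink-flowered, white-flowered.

125, 250, 125

Expected counts for N = 500 under a 1:2:1 ratio (total parts = 4):
  red-flowered: 500 × 1/4 = 125
  pink-flowered: 500 × 2/4 = 250
  white-flowered: 500 × 1/4 = 125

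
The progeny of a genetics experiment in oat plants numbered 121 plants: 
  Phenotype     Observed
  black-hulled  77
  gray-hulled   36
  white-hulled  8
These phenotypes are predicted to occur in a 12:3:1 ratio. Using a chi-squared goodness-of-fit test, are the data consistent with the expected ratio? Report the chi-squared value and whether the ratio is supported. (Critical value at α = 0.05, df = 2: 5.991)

9.920; not consistent

The 12:3:1 ratio has 16 parts, so with N = 121 the expected counts are:
  black-hulled: 121 × 12/16 = 90.75
  gray-hulled: 121 × 3/16 = 22.6875
  white-hulled: 121 × 1/16 = 7.5625
χ² = Σ (O − E)² / E
  black-hulled: (77 − 90.75)² / 90.75 = 2.0833
  gray-hulled: (36 − 22.6875)² / 22.6875 = 7.8115
  white-hulled: (8 − 7.5625)² / 7.5625 = 0.0253
χ² = 2.0833 + 7.8115 + 0.0253 = 9.9201 ≈ 9.920
Degrees of freedom = 3 − 1 = 2; critical value at α = 0.05 is 5.991.
Since 9.920 > 5.991, we reject the null hypothesis — the data do not fit the 12:3:1 ratio.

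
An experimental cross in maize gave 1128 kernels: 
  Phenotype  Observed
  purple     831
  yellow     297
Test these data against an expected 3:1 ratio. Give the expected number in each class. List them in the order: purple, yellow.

846, 282

The 3:1 ratio has 4 parts, so with N = 1128 the expected counts are:
  purple: 1128 × 3/4 = 846
  yellow: 1128 × 1/4 = 282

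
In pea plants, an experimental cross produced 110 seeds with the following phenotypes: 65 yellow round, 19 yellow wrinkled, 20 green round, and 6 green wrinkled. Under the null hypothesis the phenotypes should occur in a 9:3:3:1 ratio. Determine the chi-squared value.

The 9:3:3:1 ratio has 16 parts, so with N = 110 the expected counts are:
  yellow round: 110 × 9/16 = 61.875
  yellow wrinkled: 110 × 3/16 = 20.625
  green round: 110 × 3/16 = 20.625
  green wrinkled: 110 × 1/16 = 6.875
χ² = Σ (O − E)² / E
  yellow round: (65 − 61.875)² / 61.875 = 0.1578
  yellow wrinkled: (19 − 20.625)² / 20.625 = 0.1280
  green round: (20 − 20.625)² / 20.625 = 0.0189
  green wrinkled: (6 − 6.875)² / 6.875 = 0.1114
χ² = 0.1578 + 0.1280 + 0.0189 + 0.1114 = 0.4161 ≈ 0.416

0.416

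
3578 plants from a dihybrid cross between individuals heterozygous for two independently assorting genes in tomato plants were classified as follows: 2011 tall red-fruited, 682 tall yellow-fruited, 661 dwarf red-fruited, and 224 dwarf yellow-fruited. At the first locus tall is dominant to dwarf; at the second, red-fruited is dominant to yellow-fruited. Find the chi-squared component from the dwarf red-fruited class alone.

A dihybrid F₂ with independent assortment and complete dominance at both loci gives a 9:3:3:1 phenotypic ratio.
Expected counts for N = 3578 under a 9:3:3:1 ratio (total parts = 16):
  tall red-fruited: 3578 × 9/16 = 2012.625
  tall yellow-fruited: 3578 × 3/16 = 670.875
  dwarf red-fruited: 3578 × 3/16 = 670.875
  dwarf yellow-fruited: 3578 × 1/16 = 223.625
Contribution of dwarf red-fruited: (661 − 670.875)² / 670.875 = 0.1454

0.145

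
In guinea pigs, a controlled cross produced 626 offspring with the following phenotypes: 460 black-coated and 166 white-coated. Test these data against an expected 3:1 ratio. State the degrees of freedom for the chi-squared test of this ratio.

1

A goodness-of-fit test with 2 phenotype classes has df = 2 − 1 = 1.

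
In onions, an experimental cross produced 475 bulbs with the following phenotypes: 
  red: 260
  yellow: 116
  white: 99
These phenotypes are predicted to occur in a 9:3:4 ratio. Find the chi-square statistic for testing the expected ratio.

The 9:3:4 ratio has 16 parts, so with N = 475 the expected counts are:
  red: 475 × 9/16 = 267.1875
  yellow: 475 × 3/16 = 89.0625
  white: 475 × 4/16 = 118.75
χ² = Σ (O − E)² / E
  red: (260 − 267.1875)² / 267.1875 = 0.1933
  yellow: (116 − 89.0625)² / 89.0625 = 8.1474
  white: (99 − 118.75)² / 118.75 = 3.2847
χ² = 0.1933 + 8.1474 + 3.2847 = 11.6254 ≈ 11.625

11.625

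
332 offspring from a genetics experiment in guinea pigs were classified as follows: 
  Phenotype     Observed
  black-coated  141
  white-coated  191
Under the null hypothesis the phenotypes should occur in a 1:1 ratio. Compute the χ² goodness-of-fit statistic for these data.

7.530

Total ratio parts = 2. Expected numbers out of 332:
  black-coated: 332 × 1/2 = 166
  white-coated: 332 × 1/2 = 166
χ² = Σ (O − E)² / E
  black-coated: (141 − 166)² / 166 = 3.7651
  white-coated: (191 − 166)² / 166 = 3.7651
χ² = 3.7651 + 3.7651 = 7.5302 ≈ 7.530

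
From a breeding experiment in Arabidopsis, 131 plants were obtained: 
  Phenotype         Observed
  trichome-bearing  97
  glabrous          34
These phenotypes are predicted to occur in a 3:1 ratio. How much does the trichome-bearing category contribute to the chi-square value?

0.016

The 3:1 ratio has 4 parts, so with N = 131 the expected counts are:
  trichome-bearing: 131 × 3/4 = 98.25
  glabrous: 131 × 1/4 = 32.75
Contribution of trichome-bearing: (97 − 98.25)² / 98.25 = 0.0159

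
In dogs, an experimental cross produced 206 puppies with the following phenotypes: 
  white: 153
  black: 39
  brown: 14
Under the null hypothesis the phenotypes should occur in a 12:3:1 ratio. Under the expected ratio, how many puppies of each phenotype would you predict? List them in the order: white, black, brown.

The 12:3:1 ratio has 16 parts, so with N = 206 the expected counts are:
  white: 206 × 12/16 = 154.5
  black: 206 × 3/16 = 38.625
  brown: 206 × 1/16 = 12.875

154.5, 38.625, 12.875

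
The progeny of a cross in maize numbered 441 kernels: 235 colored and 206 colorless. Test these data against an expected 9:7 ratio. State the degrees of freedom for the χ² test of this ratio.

1

A goodness-of-fit test with 2 phenotype classes has df = 2 − 1 = 1.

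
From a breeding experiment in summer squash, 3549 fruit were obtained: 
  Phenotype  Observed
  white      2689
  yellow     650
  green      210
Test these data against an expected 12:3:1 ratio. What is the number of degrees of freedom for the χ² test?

A goodness-of-fit test with 3 phenotype classes has df = 3 − 1 = 2.

2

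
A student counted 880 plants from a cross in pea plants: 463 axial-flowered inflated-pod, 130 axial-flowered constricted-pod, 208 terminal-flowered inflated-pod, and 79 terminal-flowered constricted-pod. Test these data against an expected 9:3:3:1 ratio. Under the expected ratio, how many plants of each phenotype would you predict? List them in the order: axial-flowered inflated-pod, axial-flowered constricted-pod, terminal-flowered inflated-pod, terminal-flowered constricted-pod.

495, 165, 165, 55

The 9:3:3:1 ratio has 16 parts, so with N = 880 the expected counts are:
  axial-flowered inflated-pod: 880 × 9/16 = 495
  axial-flowered constricted-pod: 880 × 3/16 = 165
  terminal-flowered inflated-pod: 880 × 3/16 = 165
  terminal-flowered constricted-pod: 880 × 1/16 = 55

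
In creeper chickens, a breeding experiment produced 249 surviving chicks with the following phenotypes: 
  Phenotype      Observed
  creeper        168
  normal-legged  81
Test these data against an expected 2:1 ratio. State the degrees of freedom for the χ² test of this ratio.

A goodness-of-fit test with 2 phenotype classes has df = 2 − 1 = 1.

1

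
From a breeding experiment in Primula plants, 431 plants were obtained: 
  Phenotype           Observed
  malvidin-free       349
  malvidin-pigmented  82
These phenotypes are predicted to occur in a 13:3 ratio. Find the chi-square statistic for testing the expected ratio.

The 13:3 ratio has 16 parts, so with N = 431 the expected counts are:
  malvidin-free: 431 × 13/16 = 350.1875
  malvidin-pigmented: 431 × 3/16 = 80.8125
χ² = Σ (O − E)² / E
  malvidin-free: (349 − 350.1875)² / 350.1875 = 0.0040
  malvidin-pigmented: (82 − 80.8125)² / 80.8125 = 0.0174
χ² = 0.0040 + 0.0174 = 0.0214 ≈ 0.021

0.021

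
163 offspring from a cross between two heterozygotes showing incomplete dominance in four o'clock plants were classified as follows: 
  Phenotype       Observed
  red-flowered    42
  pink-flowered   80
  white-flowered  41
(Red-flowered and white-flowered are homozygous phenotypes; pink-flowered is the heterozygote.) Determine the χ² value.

With incomplete dominance, a heterozygote × heterozygote cross gives a 1:2:1 phenotypic ratio.
The 1:2:1 ratio has 4 parts, so with N = 163 the expected counts are:
  red-flowered: 163 × 1/4 = 40.75
  pink-flowered: 163 × 2/4 = 81.5
  white-flowered: 163 × 1/4 = 40.75
χ² = Σ (O − E)² / E
  red-flowered: (42 − 40.75)² / 40.75 = 0.0383
  pink-flowered: (80 − 81.5)² / 81.5 = 0.0276
  white-flowered: (41 − 40.75)² / 40.75 = 0.0015
χ² = 0.0383 + 0.0276 + 0.0015 = 0.0674 ≈ 0.067

0.067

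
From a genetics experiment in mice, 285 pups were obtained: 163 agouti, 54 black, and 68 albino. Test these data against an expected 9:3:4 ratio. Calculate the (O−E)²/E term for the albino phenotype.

0.148

The 9:3:4 ratio has 16 parts, so with N = 285 the expected counts are:
  agouti: 285 × 9/16 = 160.3125
  black: 285 × 3/16 = 53.4375
  albino: 285 × 4/16 = 71.25
Contribution of albino: (68 − 71.25)² / 71.25 = 0.1482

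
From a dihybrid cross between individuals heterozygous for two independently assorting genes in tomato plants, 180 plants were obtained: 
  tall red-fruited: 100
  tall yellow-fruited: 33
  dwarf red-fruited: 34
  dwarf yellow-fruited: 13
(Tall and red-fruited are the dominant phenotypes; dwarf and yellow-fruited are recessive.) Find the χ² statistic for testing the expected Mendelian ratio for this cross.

0.306

A dihybrid F₂ with independent assortment and complete dominance at both loci gives a 9:3:3:1 phenotypic ratio.
Under the 9:3:3:1 hypothesis (Σ ratio = 16, N = 180):
  tall red-fruited: 180 × 9/16 = 101.25
  tall yellow-fruited: 180 × 3/16 = 33.75
  dwarf red-fruited: 180 × 3/16 = 33.75
  dwarf yellow-fruited: 180 × 1/16 = 11.25
χ² = Σ (O − E)² / E
  tall red-fruited: (100 − 101.25)² / 101.25 = 0.0154
  tall yellow-fruited: (33 − 33.75)² / 33.75 = 0.0167
  dwarf red-fruited: (34 − 33.75)² / 33.75 = 0.0019
  dwarf yellow-fruited: (13 − 11.25)² / 11.25 = 0.2722
χ² = 0.0154 + 0.0167 + 0.0019 + 0.2722 = 0.3062 ≈ 0.306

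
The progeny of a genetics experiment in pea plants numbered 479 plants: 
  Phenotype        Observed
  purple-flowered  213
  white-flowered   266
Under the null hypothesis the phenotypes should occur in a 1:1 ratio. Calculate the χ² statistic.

Total ratio parts = 2. Expected numbers out of 479:
  purple-flowered: 479 × 1/2 = 239.5
  white-flowered: 479 × 1/2 = 239.5
χ² = Σ (O − E)² / E
  purple-flowered: (213 − 239.5)² / 239.5 = 2.9322
  white-flowered: (266 − 239.5)² / 239.5 = 2.9322
χ² = 2.9322 + 2.9322 = 5.8644 ≈ 5.864

5.864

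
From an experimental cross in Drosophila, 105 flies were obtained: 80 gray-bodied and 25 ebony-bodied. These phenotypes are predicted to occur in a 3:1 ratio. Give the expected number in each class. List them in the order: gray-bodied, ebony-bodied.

78.75, 26.25

Under the 3:1 hypothesis (Σ ratio = 4, N = 105):
  gray-bodied: 105 × 3/4 = 78.75
  ebony-bodied: 105 × 1/4 = 26.25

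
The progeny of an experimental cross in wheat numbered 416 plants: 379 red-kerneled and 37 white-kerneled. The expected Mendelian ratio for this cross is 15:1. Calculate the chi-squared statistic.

The 15:1 ratio has 16 parts, so with N = 416 the expected counts are:
  red-kerneled: 416 × 15/16 = 390
  white-kerneled: 416 × 1/16 = 26
χ² = Σ (O − E)² / E
  red-kerneled: (379 − 390)² / 390 = 0.3103
  white-kerneled: (37 − 26)² / 26 = 4.6538
χ² = 0.3103 + 4.6538 = 4.9641 ≈ 4.964

4.964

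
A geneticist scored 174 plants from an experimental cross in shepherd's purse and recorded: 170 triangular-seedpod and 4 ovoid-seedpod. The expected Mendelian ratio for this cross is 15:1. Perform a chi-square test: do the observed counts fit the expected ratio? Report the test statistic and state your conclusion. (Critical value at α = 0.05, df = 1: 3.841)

4.636; not consistent

Under the 15:1 hypothesis (Σ ratio = 16, N = 174):
  triangular-seedpod: 174 × 15/16 = 163.125
  ovoid-seedpod: 174 × 1/16 = 10.875
χ² = Σ (O − E)² / E
  triangular-seedpod: (170 − 163.125)² / 163.125 = 0.2898
  ovoid-seedpod: (4 − 10.875)² / 10.875 = 4.3463
χ² = 0.2898 + 4.3463 = 4.6361 ≈ 4.636
Degrees of freedom = 2 − 1 = 1; critical value at α = 0.05 is 3.841.
Since 4.636 > 3.841, we reject the null hypothesis — the data do not fit the 15:1 ratio.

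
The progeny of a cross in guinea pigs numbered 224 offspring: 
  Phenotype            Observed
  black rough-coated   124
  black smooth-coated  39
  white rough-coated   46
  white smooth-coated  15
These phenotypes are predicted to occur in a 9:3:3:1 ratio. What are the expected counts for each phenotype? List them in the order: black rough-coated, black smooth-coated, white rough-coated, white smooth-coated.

126, 42, 42, 14

Under the 9:3:3:1 hypothesis (Σ ratio = 16, N = 224):
  black rough-coated: 224 × 9/16 = 126
  black smooth-coated: 224 × 3/16 = 42
  white rough-coated: 224 × 3/16 = 42
  white smooth-coated: 224 × 1/16 = 14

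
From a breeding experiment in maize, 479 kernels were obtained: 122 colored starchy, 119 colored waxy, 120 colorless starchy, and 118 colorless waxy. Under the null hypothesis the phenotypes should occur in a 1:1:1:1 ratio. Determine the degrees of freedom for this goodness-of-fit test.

A goodness-of-fit test with 4 phenotype classes has df = 4 − 1 = 3.

3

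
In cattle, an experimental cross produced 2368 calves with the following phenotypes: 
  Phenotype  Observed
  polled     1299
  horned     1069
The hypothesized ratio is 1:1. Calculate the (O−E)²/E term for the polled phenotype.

The 1:1 ratio has 2 parts, so with N = 2368 the expected counts are:
  polled: 2368 × 1/2 = 1184
  horned: 2368 × 1/2 = 1184
Contribution of polled: (1299 − 1184)² / 1184 = 11.1698

11.170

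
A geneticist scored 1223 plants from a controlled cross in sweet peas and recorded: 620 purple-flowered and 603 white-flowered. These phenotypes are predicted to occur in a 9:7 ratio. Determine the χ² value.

Under the 9:7 hypothesis (Σ ratio = 16, N = 1223):
  purple-flowered: 1223 × 9/16 = 687.9375
  white-flowered: 1223 × 7/16 = 535.0625
χ² = Σ (O − E)² / E
  purple-flowered: (620 − 687.9375)² / 687.9375 = 6.7092
  white-flowered: (603 − 535.0625)² / 535.0625 = 8.6261
χ² = 6.7092 + 8.6261 = 15.3353 ≈ 15.335

15.335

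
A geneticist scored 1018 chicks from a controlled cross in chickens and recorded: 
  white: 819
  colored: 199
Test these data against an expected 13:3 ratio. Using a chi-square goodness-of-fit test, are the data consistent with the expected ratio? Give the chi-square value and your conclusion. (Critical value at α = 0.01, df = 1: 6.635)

0.426; consistent

Under the 13:3 hypothesis (Σ ratio = 16, N = 1018):
  white: 1018 × 13/16 = 827.125
  colored: 1018 × 3/16 = 190.875
χ² = Σ (O − E)² / E
  white: (819 − 827.125)² / 827.125 = 0.0798
  colored: (199 − 190.875)² / 190.875 = 0.3459
χ² = 0.0798 + 0.3459 = 0.4257 ≈ 0.426
Degrees of freedom = 2 − 1 = 1; critical value at α = 0.01 is 6.635.
Since 0.426 < 6.635, we fail to reject the null hypothesis — the data are consistent with the 13:3 ratio.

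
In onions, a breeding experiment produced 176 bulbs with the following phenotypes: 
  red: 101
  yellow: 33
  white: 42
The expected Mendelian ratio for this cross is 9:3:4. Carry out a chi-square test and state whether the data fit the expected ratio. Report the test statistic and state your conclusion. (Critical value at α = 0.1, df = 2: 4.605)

Expected counts for N = 176 under a 9:3:4 ratio (total parts = 16):
  red: 176 × 9/16 = 99
  yellow: 176 × 3/16 = 33
  white: 176 × 4/16 = 44
χ² = Σ (O − E)² / E
  red: (101 − 99)² / 99 = 0.0404
  yellow: (33 − 33)² / 33 = 0.0000
  white: (42 − 44)² / 44 = 0.0909
χ² = 0.0404 + 0.0000 + 0.0909 = 0.1313 ≈ 0.131
Degrees of freedom = 3 − 1 = 2; critical value at α = 0.1 is 4.605.
Since 0.131 < 4.605, we fail to reject the null hypothesis — the data are consistent with the 9:3:4 ratio.

0.131; consistent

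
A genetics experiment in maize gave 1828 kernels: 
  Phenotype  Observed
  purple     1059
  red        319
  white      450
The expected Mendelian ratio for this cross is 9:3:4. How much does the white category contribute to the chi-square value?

0.107

Expected counts for N = 1828 under a 9:3:4 ratio (total parts = 16):
  purple: 1828 × 9/16 = 1028.25
  red: 1828 × 3/16 = 342.75
  white: 1828 × 4/16 = 457
Contribution of white: (450 − 457)² / 457 = 0.1072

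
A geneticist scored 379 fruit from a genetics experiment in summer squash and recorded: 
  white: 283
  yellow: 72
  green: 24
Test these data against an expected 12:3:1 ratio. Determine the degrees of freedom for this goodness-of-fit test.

A goodness-of-fit test with 3 phenotype classes has df = 3 − 1 = 2.

2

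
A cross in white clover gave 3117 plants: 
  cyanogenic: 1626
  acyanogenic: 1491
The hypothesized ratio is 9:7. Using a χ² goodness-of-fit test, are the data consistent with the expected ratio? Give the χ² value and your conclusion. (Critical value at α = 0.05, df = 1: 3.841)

Total ratio parts = 16. Expected numbers out of 3117:
  cyanogenic: 3117 × 9/16 = 1753.3125
  acyanogenic: 3117 × 7/16 = 1363.6875
χ² = Σ (O − E)² / E
  cyanogenic: (1626 − 1753.3125)² / 1753.3125 = 9.2445
  acyanogenic: (1491 − 1363.6875)² / 1363.6875 = 11.8858
χ² = 9.2445 + 11.8858 = 21.1303 ≈ 21.130
Degrees of freedom = 2 − 1 = 1; critical value at α = 0.05 is 3.841.
Since 21.130 > 3.841, we reject the null hypothesis — the data do not fit the 9:7 ratio.

21.130; not consistent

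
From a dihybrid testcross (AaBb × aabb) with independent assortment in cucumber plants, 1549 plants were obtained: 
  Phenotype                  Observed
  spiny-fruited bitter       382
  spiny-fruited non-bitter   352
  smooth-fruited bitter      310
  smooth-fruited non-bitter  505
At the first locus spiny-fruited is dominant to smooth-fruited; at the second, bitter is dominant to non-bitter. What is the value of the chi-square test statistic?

A dihybrid testcross with independent assortment gives a 1:1:1:1 ratio.
The 1:1:1:1 ratio has 4 parts, so with N = 1549 the expected counts are:
  spiny-fruited bitter: 1549 × 1/4 = 387.25
  spiny-fruited non-bitter: 1549 × 1/4 = 387.25
  smooth-fruited bitter: 1549 × 1/4 = 387.25
  smooth-fruited non-bitter: 1549 × 1/4 = 387.25
χ² = Σ (O − E)² / E
  spiny-fruited bitter: (382 − 387.25)² / 387.25 = 0.0712
  spiny-fruited non-bitter: (352 − 387.25)² / 387.25 = 3.2087
  smooth-fruited bitter: (310 − 387.25)² / 387.25 = 15.4101
  smooth-fruited non-bitter: (505 − 387.25)² / 387.25 = 35.8039
χ² = 0.0712 + 3.2087 + 15.4101 + 35.8039 = 54.4939 ≈ 54.494

54.494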